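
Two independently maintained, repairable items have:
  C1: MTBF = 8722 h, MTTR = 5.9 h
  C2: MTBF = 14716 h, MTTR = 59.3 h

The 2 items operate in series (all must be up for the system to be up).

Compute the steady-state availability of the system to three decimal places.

0.995

A(C1) = MTBF/(MTBF+MTTR) = 8722/(8722+5.9) = 0.999324
A(C2) = MTBF/(MTBF+MTTR) = 14716/(14716+59.3) = 0.995987
Series availability: 0.999324 × 0.995987 = 0.995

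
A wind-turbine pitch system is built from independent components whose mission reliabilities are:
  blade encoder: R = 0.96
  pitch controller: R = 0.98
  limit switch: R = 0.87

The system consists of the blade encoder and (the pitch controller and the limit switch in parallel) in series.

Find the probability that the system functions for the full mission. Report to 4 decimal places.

Parallel (pitch controller and limit switch): 1 − (1 − 0.980000)(1 − 0.870000) = 0.997400
Series (blade encoder and [0.997400]): 0.960000 × 0.997400 = 0.9575

0.9575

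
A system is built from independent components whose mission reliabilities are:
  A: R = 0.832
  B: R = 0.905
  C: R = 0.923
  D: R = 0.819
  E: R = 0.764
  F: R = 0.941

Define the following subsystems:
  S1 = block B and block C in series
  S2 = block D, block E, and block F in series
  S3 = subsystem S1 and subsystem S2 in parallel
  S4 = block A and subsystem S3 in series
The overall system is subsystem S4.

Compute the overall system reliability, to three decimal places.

0.776

Series (B and C): 0.90500 × 0.92300 = 0.83532
Series (D, E, and F): 0.81900 × 0.76400 × 0.94100 = 0.58880
Parallel ([0.83532] and [0.58880]): 1 − (1 − 0.83532)(1 − 0.58880) = 0.93228
Series (A and [0.93228]): 0.83200 × 0.93228 = 0.776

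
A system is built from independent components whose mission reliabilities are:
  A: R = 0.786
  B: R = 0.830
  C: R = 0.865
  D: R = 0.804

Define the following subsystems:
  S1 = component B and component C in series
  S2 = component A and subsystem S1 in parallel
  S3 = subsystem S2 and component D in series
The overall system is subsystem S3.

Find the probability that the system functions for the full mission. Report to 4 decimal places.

Series (B and C): 0.830000 × 0.865000 = 0.717950
Parallel (A and [0.717950]): 1 − (1 − 0.786000)(1 − 0.717950) = 0.939641
Series ([0.939641] and D): 0.939641 × 0.804000 = 0.7555

0.7555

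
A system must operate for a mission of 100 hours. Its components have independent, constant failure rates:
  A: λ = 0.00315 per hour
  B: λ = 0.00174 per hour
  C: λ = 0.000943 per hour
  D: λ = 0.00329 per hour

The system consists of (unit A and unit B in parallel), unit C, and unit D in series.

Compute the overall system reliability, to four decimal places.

R(A) = exp(−0.00315 × 100) = 0.729789
R(B) = exp(−0.00174 × 100) = 0.840297
R(C) = exp(−0.000943 × 100) = 0.910010
R(D) = exp(−0.00329 × 100) = 0.719643
Parallel (A and B): 1 − (1 − 0.729789)(1 − 0.840297) = 0.956846
Series ([0.956846], C, and D): 0.956846 × 0.910010 × 0.719643 = 0.6266

0.6266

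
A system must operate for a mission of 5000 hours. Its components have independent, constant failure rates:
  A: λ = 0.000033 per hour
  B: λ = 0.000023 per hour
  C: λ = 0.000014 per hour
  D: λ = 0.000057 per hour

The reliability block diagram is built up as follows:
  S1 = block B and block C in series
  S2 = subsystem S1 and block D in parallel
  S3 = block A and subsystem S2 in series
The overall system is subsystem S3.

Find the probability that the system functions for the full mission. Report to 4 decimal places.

R(A) = exp(−0.000033 × 5000) = 0.847894
R(B) = exp(−0.000023 × 5000) = 0.891366
R(C) = exp(−0.000014 × 5000) = 0.932394
R(D) = exp(−0.000057 × 5000) = 0.752014
Series (B and C): 0.891366 × 0.932394 = 0.831104
Parallel ([0.831104] and D): 1 − (1 − 0.831104)(1 − 0.752014) = 0.958116
Series (A and [0.958116]): 0.847894 × 0.958116 = 0.8124

0.8124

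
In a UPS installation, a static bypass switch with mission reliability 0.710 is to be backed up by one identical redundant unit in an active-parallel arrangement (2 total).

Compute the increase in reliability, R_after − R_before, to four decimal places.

0.2059

R_before = 0.710
R_after = 1 − (1 − 0.710)^2 = 0.9159
ΔR = 0.9159 − 0.710 = 0.2059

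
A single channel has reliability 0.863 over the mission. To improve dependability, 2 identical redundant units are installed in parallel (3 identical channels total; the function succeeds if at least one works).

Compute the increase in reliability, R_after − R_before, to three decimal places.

R_before = 0.863
R_after = 1 − (1 − 0.863)^3 = 0.997
ΔR = 0.997 − 0.863 = 0.134

0.134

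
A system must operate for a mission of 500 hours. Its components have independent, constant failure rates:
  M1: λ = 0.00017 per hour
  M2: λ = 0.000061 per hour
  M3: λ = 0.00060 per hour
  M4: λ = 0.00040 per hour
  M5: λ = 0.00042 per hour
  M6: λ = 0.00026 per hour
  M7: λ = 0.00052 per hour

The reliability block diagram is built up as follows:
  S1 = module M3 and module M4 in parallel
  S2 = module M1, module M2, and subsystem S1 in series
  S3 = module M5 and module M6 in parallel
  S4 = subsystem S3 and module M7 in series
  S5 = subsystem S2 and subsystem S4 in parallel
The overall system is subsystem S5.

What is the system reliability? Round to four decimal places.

0.9628

R(M1) = exp(−0.00017 × 500) = 0.918512
R(M2) = exp(−0.000061 × 500) = 0.969960
R(M3) = exp(−0.00060 × 500) = 0.740818
R(M4) = exp(−0.00040 × 500) = 0.818731
R(M5) = exp(−0.00042 × 500) = 0.810584
R(M6) = exp(−0.00026 × 500) = 0.878095
R(M7) = exp(−0.00052 × 500) = 0.771052
Parallel (M3 and M4): 1 − (1 − 0.740818)(1 − 0.818731) = 0.953018
Series (M1, M2, and [0.953018]): 0.918512 × 0.969960 × 0.953018 = 0.849063
Parallel (M5 and M6): 1 − (1 − 0.810584)(1 − 0.878095) = 0.976909
Series ([0.976909] and M7): 0.976909 × 0.771052 = 0.753248
Parallel ([0.849063] and [0.753248]): 1 − (1 − 0.849063)(1 − 0.753248) = 0.9628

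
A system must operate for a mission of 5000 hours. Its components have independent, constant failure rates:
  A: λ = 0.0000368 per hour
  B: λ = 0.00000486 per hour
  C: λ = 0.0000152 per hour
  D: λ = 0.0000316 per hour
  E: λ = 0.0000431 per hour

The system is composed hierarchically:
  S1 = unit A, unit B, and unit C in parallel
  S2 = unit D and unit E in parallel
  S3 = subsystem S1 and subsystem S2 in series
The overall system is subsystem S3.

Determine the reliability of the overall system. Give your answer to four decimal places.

R(A) = exp(−0.0000368 × 5000) = 0.831936
R(B) = exp(−0.00000486 × 5000) = 0.975993
R(C) = exp(−0.0000152 × 5000) = 0.926816
R(D) = exp(−0.0000316 × 5000) = 0.853850
R(E) = exp(−0.0000431 × 5000) = 0.806138
Parallel (A, B, and C): 1 − (1 − 0.831936)(1 − 0.975993)(1 − 0.926816) = 0.999705
Parallel (D and E): 1 − (1 − 0.853850)(1 − 0.806138) = 0.971667
Series ([0.999705] and [0.971667]): 0.999705 × 0.971667 = 0.9714

0.9714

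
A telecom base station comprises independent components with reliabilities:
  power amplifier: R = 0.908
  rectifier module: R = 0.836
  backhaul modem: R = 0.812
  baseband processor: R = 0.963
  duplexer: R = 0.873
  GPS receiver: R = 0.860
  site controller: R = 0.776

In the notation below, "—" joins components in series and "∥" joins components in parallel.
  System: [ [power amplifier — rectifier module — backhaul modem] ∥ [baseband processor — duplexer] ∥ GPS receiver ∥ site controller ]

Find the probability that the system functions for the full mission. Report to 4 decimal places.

Series (power amplifier, rectifier module, and backhaul modem): 0.908000 × 0.836000 × 0.812000 = 0.616379
Series (baseband processor and duplexer): 0.963000 × 0.873000 = 0.840699
Parallel ([0.616379], [0.840699], GPS receiver, and site controller): 1 − (1 − 0.616379)(1 − 0.840699)(1 − 0.860000)(1 − 0.776000) = 0.9981

0.9981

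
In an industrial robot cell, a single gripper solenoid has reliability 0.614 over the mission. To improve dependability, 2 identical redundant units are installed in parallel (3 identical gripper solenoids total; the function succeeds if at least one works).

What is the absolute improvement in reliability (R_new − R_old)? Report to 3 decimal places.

0.328

R_before = 0.614
R_after = 1 − (1 − 0.614)^3 = 0.942
ΔR = 0.942 − 0.614 = 0.328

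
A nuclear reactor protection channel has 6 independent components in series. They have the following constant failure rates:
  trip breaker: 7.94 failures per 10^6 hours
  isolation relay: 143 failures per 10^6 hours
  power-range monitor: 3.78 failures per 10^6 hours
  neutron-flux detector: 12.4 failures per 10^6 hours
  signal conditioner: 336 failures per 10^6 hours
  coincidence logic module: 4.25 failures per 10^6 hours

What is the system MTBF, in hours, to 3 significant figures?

Series of exponential components: λ_sys = Σ λ_i
λ_sys = 0.00000794 + 0.000143 + 0.00000378 + 0.0000124 + 0.000336 + 0.00000425 = 5.0737e-04 /h
MTBF = 1 / λ_sys = 1970 h

1970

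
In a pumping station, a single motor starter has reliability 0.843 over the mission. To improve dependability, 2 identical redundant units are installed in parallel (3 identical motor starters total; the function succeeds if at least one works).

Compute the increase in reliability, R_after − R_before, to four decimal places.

0.1531

R_before = 0.843
R_after = 1 − (1 − 0.843)^3 = 0.9961
ΔR = 0.9961 − 0.843 = 0.1531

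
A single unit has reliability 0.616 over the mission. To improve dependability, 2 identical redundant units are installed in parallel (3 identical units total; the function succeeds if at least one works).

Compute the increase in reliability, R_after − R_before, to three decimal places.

0.327

R_before = 0.616
R_after = 1 − (1 − 0.616)^3 = 0.943
ΔR = 0.943 − 0.616 = 0.327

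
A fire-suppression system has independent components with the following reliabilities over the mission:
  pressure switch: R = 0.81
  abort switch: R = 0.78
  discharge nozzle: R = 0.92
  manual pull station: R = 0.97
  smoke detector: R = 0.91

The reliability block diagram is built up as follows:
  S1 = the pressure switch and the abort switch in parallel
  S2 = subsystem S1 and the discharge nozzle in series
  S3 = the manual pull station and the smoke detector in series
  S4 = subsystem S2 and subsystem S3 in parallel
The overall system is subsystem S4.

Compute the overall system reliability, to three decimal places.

0.986

Parallel (pressure switch and abort switch): 1 − (1 − 0.81000)(1 − 0.78000) = 0.95820
Series ([0.95820] and discharge nozzle): 0.95820 × 0.92000 = 0.88154
Series (manual pull station and smoke detector): 0.97000 × 0.91000 = 0.88270
Parallel ([0.88154] and [0.88270]): 1 − (1 − 0.88154)(1 − 0.88270) = 0.986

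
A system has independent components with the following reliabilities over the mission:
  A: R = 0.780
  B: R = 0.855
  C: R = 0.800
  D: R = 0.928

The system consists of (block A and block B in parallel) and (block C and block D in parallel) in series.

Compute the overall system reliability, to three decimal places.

Parallel (A and B): 1 − (1 − 0.78000)(1 − 0.85500) = 0.96810
Parallel (C and D): 1 − (1 − 0.80000)(1 − 0.92800) = 0.98560
Series ([0.96810] and [0.98560]): 0.96810 × 0.98560 = 0.954

0.954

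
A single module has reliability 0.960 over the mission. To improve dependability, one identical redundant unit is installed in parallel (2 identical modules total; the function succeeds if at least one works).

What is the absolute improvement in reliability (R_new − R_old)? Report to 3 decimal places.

R_before = 0.960
R_after = 1 − (1 − 0.960)^2 = 0.998
ΔR = 0.998 − 0.960 = 0.038

0.038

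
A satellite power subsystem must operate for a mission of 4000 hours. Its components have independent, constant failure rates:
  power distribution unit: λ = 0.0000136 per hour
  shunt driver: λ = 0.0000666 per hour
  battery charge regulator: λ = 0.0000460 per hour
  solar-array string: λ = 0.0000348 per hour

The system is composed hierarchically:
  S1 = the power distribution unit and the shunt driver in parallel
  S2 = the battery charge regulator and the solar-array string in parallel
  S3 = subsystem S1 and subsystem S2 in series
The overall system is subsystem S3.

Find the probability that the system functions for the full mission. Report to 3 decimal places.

R(power distribution unit) = exp(−0.0000136 × 4000) = 0.94705
R(shunt driver) = exp(−0.0000666 × 4000) = 0.76613
R(battery charge regulator) = exp(−0.0000460 × 4000) = 0.83194
R(solar-array string) = exp(−0.0000348 × 4000) = 0.87005
Parallel (power distribution unit and shunt driver): 1 − (1 − 0.94705)(1 − 0.76613) = 0.98762
Parallel (battery charge regulator and solar-array string): 1 − (1 − 0.83194)(1 − 0.87005) = 0.97816
Series ([0.98762] and [0.97816]): 0.98762 × 0.97816 = 0.966

0.966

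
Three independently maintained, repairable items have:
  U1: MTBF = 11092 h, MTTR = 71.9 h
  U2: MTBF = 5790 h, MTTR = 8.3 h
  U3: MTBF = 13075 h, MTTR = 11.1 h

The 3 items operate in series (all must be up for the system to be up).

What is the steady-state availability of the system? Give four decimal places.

A(U1) = MTBF/(MTBF+MTTR) = 11092/(11092+71.9) = 0.993560
A(U2) = MTBF/(MTBF+MTTR) = 5790/(5790+8.3) = 0.998569
A(U3) = MTBF/(MTBF+MTTR) = 13075/(13075+11.1) = 0.999152
Series availability: 0.993560 × 0.998569 × 0.999152 = 0.9913

0.9913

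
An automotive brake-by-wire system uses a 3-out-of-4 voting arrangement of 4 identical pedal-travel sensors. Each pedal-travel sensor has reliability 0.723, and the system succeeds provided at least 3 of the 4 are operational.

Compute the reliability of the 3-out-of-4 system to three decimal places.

R = Σ_{i=3}^{4} C(4,i) p^i (1−p)^{4−i} with p = 0.723
C(4,3)·0.723^3·0.277^1 = 0.41875
C(4,4)·0.723^4·0.277^0 = 0.27325
Sum = 0.692

0.692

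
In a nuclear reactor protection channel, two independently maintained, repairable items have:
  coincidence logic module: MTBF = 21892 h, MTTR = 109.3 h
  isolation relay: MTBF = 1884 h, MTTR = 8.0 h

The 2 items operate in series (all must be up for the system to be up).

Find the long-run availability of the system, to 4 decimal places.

A(coincidence logic module) = MTBF/(MTBF+MTTR) = 21892/(21892+109.3) = 0.995032
A(isolation relay) = MTBF/(MTBF+MTTR) = 1884/(1884+8.0) = 0.995772
Series availability: 0.995032 × 0.995772 = 0.9908

0.9908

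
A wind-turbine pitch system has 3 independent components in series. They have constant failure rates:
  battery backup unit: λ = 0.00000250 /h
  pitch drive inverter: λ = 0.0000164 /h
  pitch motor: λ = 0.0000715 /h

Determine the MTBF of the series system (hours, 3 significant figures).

11100

Series of exponential components: λ_sys = Σ λ_i
λ_sys = 0.00000250 + 0.0000164 + 0.0000715 = 9.0400e-05 /h
MTBF = 1 / λ_sys = 11100 h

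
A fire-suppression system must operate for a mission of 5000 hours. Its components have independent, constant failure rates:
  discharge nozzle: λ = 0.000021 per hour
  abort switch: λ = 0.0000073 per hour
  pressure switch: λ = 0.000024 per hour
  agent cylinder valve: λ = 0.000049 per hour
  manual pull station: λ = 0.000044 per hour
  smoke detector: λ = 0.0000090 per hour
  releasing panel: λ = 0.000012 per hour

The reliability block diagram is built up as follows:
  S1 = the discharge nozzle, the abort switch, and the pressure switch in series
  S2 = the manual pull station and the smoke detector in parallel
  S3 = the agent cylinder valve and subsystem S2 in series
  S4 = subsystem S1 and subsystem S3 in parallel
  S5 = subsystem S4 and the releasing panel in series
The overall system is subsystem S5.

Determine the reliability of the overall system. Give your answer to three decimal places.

0.893

R(discharge nozzle) = exp(−0.000021 × 5000) = 0.90032
R(abort switch) = exp(−0.0000073 × 5000) = 0.96416
R(pressure switch) = exp(−0.000024 × 5000) = 0.88692
R(agent cylinder valve) = exp(−0.000049 × 5000) = 0.78270
R(manual pull station) = exp(−0.000044 × 5000) = 0.80252
R(smoke detector) = exp(−0.0000090 × 5000) = 0.95600
R(releasing panel) = exp(−0.000012 × 5000) = 0.94176
Series (discharge nozzle, abort switch, and pressure switch): 0.90032 × 0.96416 × 0.88692 = 0.76989
Parallel (manual pull station and smoke detector): 1 − (1 − 0.80252)(1 − 0.95600) = 0.99131
Series (agent cylinder valve and [0.99131]): 0.78270 × 0.99131 = 0.77590
Parallel ([0.76989] and [0.77590]): 1 − (1 − 0.76989)(1 − 0.77590) = 0.94843
Series ([0.94843] and releasing panel): 0.94843 × 0.94176 = 0.893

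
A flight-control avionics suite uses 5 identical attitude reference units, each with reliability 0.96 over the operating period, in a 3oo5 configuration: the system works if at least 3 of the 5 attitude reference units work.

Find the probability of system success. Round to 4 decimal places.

0.9994

R = Σ_{i=3}^{5} C(5,i) p^i (1−p)^{5−i} with p = 0.96
C(5,3)·0.96^3·0.04^2 = 0.014156
C(5,4)·0.96^4·0.04^1 = 0.169869
C(5,5)·0.96^5·0.04^0 = 0.815373
Sum = 0.9994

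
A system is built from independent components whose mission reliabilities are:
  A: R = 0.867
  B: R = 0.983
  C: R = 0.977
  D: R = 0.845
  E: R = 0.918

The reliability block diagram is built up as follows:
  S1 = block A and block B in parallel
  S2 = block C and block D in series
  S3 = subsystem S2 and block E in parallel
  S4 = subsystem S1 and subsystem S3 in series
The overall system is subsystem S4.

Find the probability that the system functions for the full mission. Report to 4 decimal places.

Parallel (A and B): 1 − (1 − 0.867000)(1 − 0.983000) = 0.997739
Series (C and D): 0.977000 × 0.845000 = 0.825565
Parallel ([0.825565] and E): 1 − (1 − 0.825565)(1 − 0.918000) = 0.985696
Series ([0.997739] and [0.985696]): 0.997739 × 0.985696 = 0.9835

0.9835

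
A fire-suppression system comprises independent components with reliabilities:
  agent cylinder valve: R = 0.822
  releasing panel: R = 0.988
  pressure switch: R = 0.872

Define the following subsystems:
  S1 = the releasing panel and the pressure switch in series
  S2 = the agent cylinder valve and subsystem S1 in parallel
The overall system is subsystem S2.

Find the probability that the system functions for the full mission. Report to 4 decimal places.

Series (releasing panel and pressure switch): 0.988000 × 0.872000 = 0.861536
Parallel (agent cylinder valve and [0.861536]): 1 − (1 − 0.822000)(1 − 0.861536) = 0.9754

0.9754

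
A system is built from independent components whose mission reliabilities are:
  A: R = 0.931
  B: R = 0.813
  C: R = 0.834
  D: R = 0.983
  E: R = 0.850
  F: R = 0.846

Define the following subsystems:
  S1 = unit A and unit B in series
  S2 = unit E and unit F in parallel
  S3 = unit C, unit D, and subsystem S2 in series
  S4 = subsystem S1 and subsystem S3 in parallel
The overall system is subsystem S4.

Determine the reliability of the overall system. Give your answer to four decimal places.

0.9516

Series (A and B): 0.931000 × 0.813000 = 0.756903
Parallel (E and F): 1 − (1 − 0.850000)(1 − 0.846000) = 0.976900
Series (C, D, and [0.976900]): 0.834000 × 0.983000 × 0.976900 = 0.800884
Parallel ([0.756903] and [0.800884]): 1 − (1 − 0.756903)(1 − 0.800884) = 0.9516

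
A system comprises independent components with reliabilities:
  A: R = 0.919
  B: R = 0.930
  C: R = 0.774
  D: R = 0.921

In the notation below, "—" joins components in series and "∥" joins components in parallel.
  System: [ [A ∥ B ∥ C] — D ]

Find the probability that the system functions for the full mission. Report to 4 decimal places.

Parallel (A, B, and C): 1 − (1 − 0.919000)(1 − 0.930000)(1 − 0.774000) = 0.998719
Series ([0.998719] and D): 0.998719 × 0.921000 = 0.9198

0.9198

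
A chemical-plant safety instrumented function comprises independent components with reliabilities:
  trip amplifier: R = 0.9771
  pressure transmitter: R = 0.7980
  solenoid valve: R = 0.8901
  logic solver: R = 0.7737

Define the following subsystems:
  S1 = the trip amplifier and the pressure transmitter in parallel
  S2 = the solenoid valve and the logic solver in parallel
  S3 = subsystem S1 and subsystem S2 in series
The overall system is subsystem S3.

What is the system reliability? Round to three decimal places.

0.971

Parallel (trip amplifier and pressure transmitter): 1 − (1 − 0.97710)(1 − 0.79800) = 0.99537
Parallel (solenoid valve and logic solver): 1 − (1 − 0.89010)(1 − 0.77370) = 0.97513
Series ([0.99537] and [0.97513]): 0.99537 × 0.97513 = 0.971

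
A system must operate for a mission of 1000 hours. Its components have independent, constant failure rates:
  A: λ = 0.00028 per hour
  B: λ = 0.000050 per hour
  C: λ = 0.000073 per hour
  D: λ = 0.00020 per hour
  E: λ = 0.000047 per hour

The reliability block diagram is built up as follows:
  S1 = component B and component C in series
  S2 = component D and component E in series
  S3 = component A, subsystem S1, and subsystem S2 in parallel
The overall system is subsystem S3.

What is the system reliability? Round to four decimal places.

R(A) = exp(−0.00028 × 1000) = 0.755784
R(B) = exp(−0.000050 × 1000) = 0.951229
R(C) = exp(−0.000073 × 1000) = 0.929601
R(D) = exp(−0.00020 × 1000) = 0.818731
R(E) = exp(−0.000047 × 1000) = 0.954087
Series (B and C): 0.951229 × 0.929601 = 0.884263
Series (D and E): 0.818731 × 0.954087 = 0.781141
Parallel (A, [0.884263], and [0.781141]): 1 − (1 − 0.755784)(1 − 0.884263)(1 − 0.781141) = 0.9938

0.9938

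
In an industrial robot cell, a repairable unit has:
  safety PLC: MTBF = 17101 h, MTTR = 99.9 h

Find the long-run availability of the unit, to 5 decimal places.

0.99419

A(safety PLC) = MTBF/(MTBF+MTTR) = 17101/(17101+99.9) = 0.99419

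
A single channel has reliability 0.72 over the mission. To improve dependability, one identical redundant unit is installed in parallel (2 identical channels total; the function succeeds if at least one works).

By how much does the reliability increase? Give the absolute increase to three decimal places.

0.202

R_before = 0.72
R_after = 1 − (1 − 0.72)^2 = 0.922
ΔR = 0.922 − 0.72 = 0.202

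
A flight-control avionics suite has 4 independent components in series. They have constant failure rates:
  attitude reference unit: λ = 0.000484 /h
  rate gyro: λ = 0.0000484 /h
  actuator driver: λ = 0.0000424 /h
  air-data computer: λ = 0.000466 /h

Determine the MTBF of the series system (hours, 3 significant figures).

Series of exponential components: λ_sys = Σ λ_i
λ_sys = 0.000484 + 0.0000484 + 0.0000424 + 0.000466 = 1.0408e-03 /h
MTBF = 1 / λ_sys = 961 h

961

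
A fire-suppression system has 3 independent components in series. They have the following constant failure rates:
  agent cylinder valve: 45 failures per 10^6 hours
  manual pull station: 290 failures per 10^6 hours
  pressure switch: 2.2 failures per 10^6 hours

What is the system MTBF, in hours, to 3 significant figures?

Series of exponential components: λ_sys = Σ λ_i
λ_sys = 0.000045 + 0.00029 + 0.0000022 = 3.3720e-04 /h
MTBF = 1 / λ_sys = 2970 h

2970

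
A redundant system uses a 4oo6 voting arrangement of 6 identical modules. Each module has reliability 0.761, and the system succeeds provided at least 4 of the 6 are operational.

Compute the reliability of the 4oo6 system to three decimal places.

R = Σ_{i=4}^{6} C(6,i) p^i (1−p)^{6−i} with p = 0.761
C(6,4)·0.761^4·0.239^2 = 0.28736
C(6,5)·0.761^5·0.239^1 = 0.36599
C(6,6)·0.761^6·0.239^0 = 0.19423
Sum = 0.848

0.848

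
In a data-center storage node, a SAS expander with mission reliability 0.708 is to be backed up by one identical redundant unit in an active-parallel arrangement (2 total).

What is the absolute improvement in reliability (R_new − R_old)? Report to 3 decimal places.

0.207

R_before = 0.708
R_after = 1 − (1 − 0.708)^2 = 0.915
ΔR = 0.915 − 0.708 = 0.207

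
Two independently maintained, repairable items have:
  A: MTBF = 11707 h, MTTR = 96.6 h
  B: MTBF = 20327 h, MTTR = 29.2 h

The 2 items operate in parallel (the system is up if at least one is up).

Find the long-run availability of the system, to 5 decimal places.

0.99999

A(A) = MTBF/(MTBF+MTTR) = 11707/(11707+96.6) = 0.991816
A(B) = MTBF/(MTBF+MTTR) = 20327/(20327+29.2) = 0.998566
Parallel availability: 1 − (1 − 0.991816)(1 − 0.998566) = 0.99999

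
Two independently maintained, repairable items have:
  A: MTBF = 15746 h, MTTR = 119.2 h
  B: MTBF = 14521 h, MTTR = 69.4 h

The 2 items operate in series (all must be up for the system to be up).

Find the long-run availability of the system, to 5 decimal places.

0.98777

A(A) = MTBF/(MTBF+MTTR) = 15746/(15746+119.2) = 0.992487
A(B) = MTBF/(MTBF+MTTR) = 14521/(14521+69.4) = 0.995243
Series availability: 0.992487 × 0.995243 = 0.98777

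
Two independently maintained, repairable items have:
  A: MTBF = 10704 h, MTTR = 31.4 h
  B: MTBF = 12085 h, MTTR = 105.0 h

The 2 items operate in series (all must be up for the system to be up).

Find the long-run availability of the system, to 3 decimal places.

0.988

A(A) = MTBF/(MTBF+MTTR) = 10704/(10704+31.4) = 0.997075
A(B) = MTBF/(MTBF+MTTR) = 12085/(12085+105.0) = 0.991386
Series availability: 0.997075 × 0.991386 = 0.988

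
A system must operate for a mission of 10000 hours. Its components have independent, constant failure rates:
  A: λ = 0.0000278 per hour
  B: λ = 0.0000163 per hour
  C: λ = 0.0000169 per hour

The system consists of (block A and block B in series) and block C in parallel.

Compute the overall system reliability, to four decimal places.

0.9446

R(A) = exp(−0.0000278 × 10000) = 0.757297
R(B) = exp(−0.0000163 × 10000) = 0.849591
R(C) = exp(−0.0000169 × 10000) = 0.844509
Series (A and B): 0.757297 × 0.849591 = 0.643393
Parallel ([0.643393] and C): 1 − (1 − 0.643393)(1 − 0.844509) = 0.9446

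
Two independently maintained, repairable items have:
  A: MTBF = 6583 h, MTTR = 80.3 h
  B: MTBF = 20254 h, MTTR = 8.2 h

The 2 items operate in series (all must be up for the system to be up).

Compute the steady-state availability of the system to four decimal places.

0.9875

A(A) = MTBF/(MTBF+MTTR) = 6583/(6583+80.3) = 0.987949
A(B) = MTBF/(MTBF+MTTR) = 20254/(20254+8.2) = 0.999595
Series availability: 0.987949 × 0.999595 = 0.9875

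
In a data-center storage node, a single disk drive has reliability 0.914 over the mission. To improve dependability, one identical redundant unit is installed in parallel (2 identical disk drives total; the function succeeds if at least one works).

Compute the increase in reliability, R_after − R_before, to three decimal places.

R_before = 0.914
R_after = 1 − (1 − 0.914)^2 = 0.993
ΔR = 0.993 − 0.914 = 0.079

0.079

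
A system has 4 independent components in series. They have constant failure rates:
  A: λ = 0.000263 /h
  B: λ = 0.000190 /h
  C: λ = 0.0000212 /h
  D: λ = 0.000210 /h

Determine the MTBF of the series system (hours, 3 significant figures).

Series of exponential components: λ_sys = Σ λ_i
λ_sys = 0.000263 + 0.000190 + 0.0000212 + 0.000210 = 6.8420e-04 /h
MTBF = 1 / λ_sys = 1460 h

1460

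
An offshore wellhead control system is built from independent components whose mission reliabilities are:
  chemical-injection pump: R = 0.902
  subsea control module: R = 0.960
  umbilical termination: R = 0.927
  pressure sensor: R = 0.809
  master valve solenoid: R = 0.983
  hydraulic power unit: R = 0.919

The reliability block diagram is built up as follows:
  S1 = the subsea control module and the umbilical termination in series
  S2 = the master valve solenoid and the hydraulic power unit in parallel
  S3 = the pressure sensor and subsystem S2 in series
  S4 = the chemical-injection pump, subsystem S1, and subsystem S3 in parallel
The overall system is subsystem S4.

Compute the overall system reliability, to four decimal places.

Series (subsea control module and umbilical termination): 0.960000 × 0.927000 = 0.889920
Parallel (master valve solenoid and hydraulic power unit): 1 − (1 − 0.983000)(1 − 0.919000) = 0.998623
Series (pressure sensor and [0.998623]): 0.809000 × 0.998623 = 0.807886
Parallel (chemical-injection pump, [0.889920], and [0.807886]): 1 − (1 − 0.902000)(1 − 0.889920)(1 − 0.807886) = 0.9979

0.9979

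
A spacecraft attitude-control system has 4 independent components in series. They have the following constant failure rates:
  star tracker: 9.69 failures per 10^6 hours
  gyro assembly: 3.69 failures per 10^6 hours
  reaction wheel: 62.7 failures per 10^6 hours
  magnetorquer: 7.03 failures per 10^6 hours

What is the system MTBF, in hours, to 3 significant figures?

Series of exponential components: λ_sys = Σ λ_i
λ_sys = 0.00000969 + 0.00000369 + 0.0000627 + 0.00000703 = 8.3110e-05 /h
MTBF = 1 / λ_sys = 12000 h

12000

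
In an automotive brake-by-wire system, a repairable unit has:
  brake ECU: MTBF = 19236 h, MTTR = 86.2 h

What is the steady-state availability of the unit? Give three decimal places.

A(brake ECU) = MTBF/(MTBF+MTTR) = 19236/(19236+86.2) = 0.996

0.996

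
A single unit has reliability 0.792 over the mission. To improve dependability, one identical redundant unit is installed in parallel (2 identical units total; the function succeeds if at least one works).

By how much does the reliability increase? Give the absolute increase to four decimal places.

R_before = 0.792
R_after = 1 − (1 − 0.792)^2 = 0.9567
ΔR = 0.9567 − 0.792 = 0.1647

0.1647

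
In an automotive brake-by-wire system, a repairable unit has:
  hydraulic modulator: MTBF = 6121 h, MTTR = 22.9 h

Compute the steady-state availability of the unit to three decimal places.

A(hydraulic modulator) = MTBF/(MTBF+MTTR) = 6121/(6121+22.9) = 0.996

0.996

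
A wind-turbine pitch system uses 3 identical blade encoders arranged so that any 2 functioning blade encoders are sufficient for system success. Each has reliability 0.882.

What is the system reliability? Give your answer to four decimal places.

R = Σ_{i=2}^{3} C(3,i) p^i (1−p)^{3−i} with p = 0.882
C(3,2)·0.882^2·0.118^1 = 0.275385
C(3,3)·0.882^3·0.118^0 = 0.686129
Sum = 0.9615

0.9615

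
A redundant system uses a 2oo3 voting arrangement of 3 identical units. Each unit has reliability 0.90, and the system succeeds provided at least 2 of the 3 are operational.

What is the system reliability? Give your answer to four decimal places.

R = Σ_{i=2}^{3} C(3,i) p^i (1−p)^{3−i} with p = 0.90
C(3,2)·0.90^2·0.10^1 = 0.243000
C(3,3)·0.90^3·0.10^0 = 0.729000
Sum = 0.9720

0.9720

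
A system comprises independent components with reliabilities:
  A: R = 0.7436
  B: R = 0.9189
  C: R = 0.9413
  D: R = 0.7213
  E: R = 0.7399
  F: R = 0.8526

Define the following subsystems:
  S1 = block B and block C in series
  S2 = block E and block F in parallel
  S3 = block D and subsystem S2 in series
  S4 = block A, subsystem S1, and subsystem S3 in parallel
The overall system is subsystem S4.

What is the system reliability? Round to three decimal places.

0.989

Series (B and C): 0.91890 × 0.94130 = 0.86496
Parallel (E and F): 1 − (1 − 0.73990)(1 − 0.85260) = 0.96166
Series (D and [0.96166]): 0.72130 × 0.96166 = 0.69365
Parallel (A, [0.86496], and [0.69365]): 1 − (1 − 0.74360)(1 − 0.86496)(1 − 0.69365) = 0.989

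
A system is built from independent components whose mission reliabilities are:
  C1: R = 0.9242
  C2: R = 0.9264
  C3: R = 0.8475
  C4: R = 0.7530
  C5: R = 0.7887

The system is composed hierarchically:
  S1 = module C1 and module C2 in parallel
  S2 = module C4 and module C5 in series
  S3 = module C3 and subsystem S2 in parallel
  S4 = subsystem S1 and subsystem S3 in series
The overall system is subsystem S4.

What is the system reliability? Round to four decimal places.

0.9328

Parallel (C1 and C2): 1 − (1 − 0.924200)(1 − 0.926400) = 0.994421
Series (C4 and C5): 0.753000 × 0.788700 = 0.593891
Parallel (C3 and [0.593891]): 1 − (1 − 0.847500)(1 − 0.593891) = 0.938068
Series ([0.994421] and [0.938068]): 0.994421 × 0.938068 = 0.9328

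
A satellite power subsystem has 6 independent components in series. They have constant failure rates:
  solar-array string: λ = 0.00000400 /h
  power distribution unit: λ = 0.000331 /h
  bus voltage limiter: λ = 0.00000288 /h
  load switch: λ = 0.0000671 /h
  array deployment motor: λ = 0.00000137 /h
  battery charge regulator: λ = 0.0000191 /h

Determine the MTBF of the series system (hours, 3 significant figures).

Series of exponential components: λ_sys = Σ λ_i
λ_sys = 0.00000400 + 0.000331 + 0.00000288 + 0.0000671 + 0.00000137 + 0.0000191 = 4.2545e-04 /h
MTBF = 1 / λ_sys = 2350 h

2350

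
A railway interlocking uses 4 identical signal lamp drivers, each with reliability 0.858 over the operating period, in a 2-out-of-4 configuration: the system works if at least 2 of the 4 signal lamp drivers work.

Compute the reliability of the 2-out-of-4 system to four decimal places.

0.9898

R = Σ_{i=2}^{4} C(4,i) p^i (1−p)^{4−i} with p = 0.858
C(4,2)·0.858^2·0.142^2 = 0.089064
C(4,3)·0.858^3·0.142^1 = 0.358765
C(4,4)·0.858^4·0.142^0 = 0.541937
Sum = 0.9898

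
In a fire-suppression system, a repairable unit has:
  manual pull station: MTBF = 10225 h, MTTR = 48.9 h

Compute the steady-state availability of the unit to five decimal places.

0.99524

A(manual pull station) = MTBF/(MTBF+MTTR) = 10225/(10225+48.9) = 0.99524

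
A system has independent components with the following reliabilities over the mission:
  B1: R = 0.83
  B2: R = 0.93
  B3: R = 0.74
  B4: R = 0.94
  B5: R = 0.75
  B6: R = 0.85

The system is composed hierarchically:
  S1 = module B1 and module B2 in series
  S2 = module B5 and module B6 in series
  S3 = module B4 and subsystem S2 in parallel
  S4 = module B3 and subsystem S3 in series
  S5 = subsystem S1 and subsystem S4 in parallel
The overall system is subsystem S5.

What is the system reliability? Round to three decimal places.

0.937

Series (B1 and B2): 0.83000 × 0.93000 = 0.77190
Series (B5 and B6): 0.75000 × 0.85000 = 0.63750
Parallel (B4 and [0.63750]): 1 − (1 − 0.94000)(1 − 0.63750) = 0.97825
Series (B3 and [0.97825]): 0.74000 × 0.97825 = 0.72391
Parallel ([0.77190] and [0.72391]): 1 − (1 − 0.77190)(1 − 0.72391) = 0.937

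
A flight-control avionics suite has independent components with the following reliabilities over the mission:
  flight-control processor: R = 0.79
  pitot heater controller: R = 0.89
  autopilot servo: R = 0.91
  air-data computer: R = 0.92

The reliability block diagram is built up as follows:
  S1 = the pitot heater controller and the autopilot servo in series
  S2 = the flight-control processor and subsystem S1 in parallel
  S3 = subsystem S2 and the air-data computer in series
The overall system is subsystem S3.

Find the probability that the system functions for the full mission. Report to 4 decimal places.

0.8833

Series (pitot heater controller and autopilot servo): 0.890000 × 0.910000 = 0.809900
Parallel (flight-control processor and [0.809900]): 1 − (1 − 0.790000)(1 − 0.809900) = 0.960079
Series ([0.960079] and air-data computer): 0.960079 × 0.920000 = 0.8833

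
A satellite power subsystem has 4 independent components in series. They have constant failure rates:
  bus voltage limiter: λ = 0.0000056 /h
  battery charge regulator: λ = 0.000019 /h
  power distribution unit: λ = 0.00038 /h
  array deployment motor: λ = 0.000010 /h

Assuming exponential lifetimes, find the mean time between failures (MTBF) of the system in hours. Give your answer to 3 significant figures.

2410

Series of exponential components: λ_sys = Σ λ_i
λ_sys = 0.0000056 + 0.000019 + 0.00038 + 0.000010 = 4.1460e-04 /h
MTBF = 1 / λ_sys = 2410 h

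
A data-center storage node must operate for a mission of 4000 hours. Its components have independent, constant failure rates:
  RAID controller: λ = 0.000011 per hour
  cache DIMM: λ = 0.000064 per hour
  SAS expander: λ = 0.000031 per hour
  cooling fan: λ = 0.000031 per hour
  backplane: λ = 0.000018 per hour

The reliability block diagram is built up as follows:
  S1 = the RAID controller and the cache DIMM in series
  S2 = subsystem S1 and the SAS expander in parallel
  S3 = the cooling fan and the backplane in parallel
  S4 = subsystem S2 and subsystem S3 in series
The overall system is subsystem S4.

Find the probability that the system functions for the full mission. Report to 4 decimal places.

R(RAID controller) = exp(−0.000011 × 4000) = 0.956954
R(cache DIMM) = exp(−0.000064 × 4000) = 0.774142
R(SAS expander) = exp(−0.000031 × 4000) = 0.883380
R(cooling fan) = exp(−0.000031 × 4000) = 0.883380
R(backplane) = exp(−0.000018 × 4000) = 0.930531
Series (RAID controller and cache DIMM): 0.956954 × 0.774142 = 0.740818
Parallel ([0.740818] and SAS expander): 1 − (1 − 0.740818)(1 − 0.883380) = 0.969774
Parallel (cooling fan and backplane): 1 − (1 − 0.883380)(1 − 0.930531) = 0.991899
Series ([0.969774] and [0.991899]): 0.969774 × 0.991899 = 0.9619

0.9619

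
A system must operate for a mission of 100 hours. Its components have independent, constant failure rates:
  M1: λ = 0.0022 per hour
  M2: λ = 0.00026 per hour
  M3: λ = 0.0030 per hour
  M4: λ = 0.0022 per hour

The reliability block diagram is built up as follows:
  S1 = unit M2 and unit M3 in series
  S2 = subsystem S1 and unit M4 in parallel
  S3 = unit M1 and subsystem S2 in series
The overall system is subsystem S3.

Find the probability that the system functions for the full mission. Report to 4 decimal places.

0.7584

R(M1) = exp(−0.0022 × 100) = 0.802519
R(M2) = exp(−0.00026 × 100) = 0.974335
R(M3) = exp(−0.0030 × 100) = 0.740818
R(M4) = exp(−0.0022 × 100) = 0.802519
Series (M2 and M3): 0.974335 × 0.740818 = 0.721805
Parallel ([0.721805] and M4): 1 − (1 − 0.721805)(1 − 0.802519) = 0.945062
Series (M1 and [0.945062]): 0.802519 × 0.945062 = 0.7584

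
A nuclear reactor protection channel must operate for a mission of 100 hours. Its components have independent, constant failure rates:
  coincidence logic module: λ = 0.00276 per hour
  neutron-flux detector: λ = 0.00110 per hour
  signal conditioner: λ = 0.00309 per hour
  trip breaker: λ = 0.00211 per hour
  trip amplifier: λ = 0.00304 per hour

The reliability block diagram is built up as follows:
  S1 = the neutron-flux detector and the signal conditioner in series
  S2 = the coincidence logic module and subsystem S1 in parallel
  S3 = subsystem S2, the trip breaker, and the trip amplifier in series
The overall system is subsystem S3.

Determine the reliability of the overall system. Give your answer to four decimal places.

R(coincidence logic module) = exp(−0.00276 × 100) = 0.758813
R(neutron-flux detector) = exp(−0.00110 × 100) = 0.895834
R(signal conditioner) = exp(−0.00309 × 100) = 0.734181
R(trip breaker) = exp(−0.00211 × 100) = 0.809774
R(trip amplifier) = exp(−0.00304 × 100) = 0.737861
Series (neutron-flux detector and signal conditioner): 0.895834 × 0.734181 = 0.657704
Parallel (coincidence logic module and [0.657704]): 1 − (1 − 0.758813)(1 − 0.657704) = 0.917443
Series ([0.917443], trip breaker, and trip amplifier): 0.917443 × 0.809774 × 0.737861 = 0.5482

0.5482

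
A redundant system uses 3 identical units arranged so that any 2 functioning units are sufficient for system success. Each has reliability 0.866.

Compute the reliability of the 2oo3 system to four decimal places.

R = Σ_{i=2}^{3} C(3,i) p^i (1−p)^{3−i} with p = 0.866
C(3,2)·0.866^2·0.134^1 = 0.301482
C(3,3)·0.866^3·0.134^0 = 0.649462
Sum = 0.9509

0.9509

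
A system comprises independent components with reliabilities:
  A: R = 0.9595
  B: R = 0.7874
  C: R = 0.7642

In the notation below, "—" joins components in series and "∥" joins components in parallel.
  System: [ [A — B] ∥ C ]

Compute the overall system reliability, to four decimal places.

Series (A and B): 0.959500 × 0.787400 = 0.755510
Parallel ([0.755510] and C): 1 − (1 − 0.755510)(1 − 0.764200) = 0.9423

0.9423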